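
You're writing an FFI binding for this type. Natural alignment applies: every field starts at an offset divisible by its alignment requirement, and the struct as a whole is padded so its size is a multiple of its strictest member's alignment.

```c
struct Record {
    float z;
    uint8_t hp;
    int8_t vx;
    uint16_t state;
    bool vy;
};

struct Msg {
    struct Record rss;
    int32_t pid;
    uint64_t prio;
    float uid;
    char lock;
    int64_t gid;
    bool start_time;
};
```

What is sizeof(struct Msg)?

Record: z at 0 (size 4, align 4) → ends 4; hp at 4 (size 1, align 1) → ends 5; vx at 5 (size 1, align 1) → ends 6; state at 6 (size 2, align 2) → ends 8; vy at 8 (size 1, align 1) → ends 9; tail pad 3 to reach multiple of 4; total 12 bytes, alignment 4
rss at 0 (size 12, align 4) → ends 12
pid at 12 (size 4, align 4) → ends 16
prio at 16 (size 8, align 8) → ends 24
uid at 24 (size 4, align 4) → ends 28
lock at 28 (size 1, align 1) → ends 29
pad 3 to align 8 for gid
gid at 32 (size 8, align 8) → ends 40
start_time at 40 (size 1, align 1) → ends 41
tail pad 7 to reach multiple of 8
total 48 bytes, alignment 8

48 bytes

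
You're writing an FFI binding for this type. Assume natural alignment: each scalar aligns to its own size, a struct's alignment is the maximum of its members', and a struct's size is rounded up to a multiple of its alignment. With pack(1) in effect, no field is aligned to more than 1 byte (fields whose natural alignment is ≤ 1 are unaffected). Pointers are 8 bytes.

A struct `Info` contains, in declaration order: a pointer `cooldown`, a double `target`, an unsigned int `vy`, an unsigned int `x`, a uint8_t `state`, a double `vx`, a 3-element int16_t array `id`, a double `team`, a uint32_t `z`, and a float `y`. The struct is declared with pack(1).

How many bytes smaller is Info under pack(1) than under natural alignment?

natural layout:
  0..8  cooldown  (8B, 8-aligned)
  8..16  target  (8B, 8-aligned)
  16..20  vy  (4B, 4-aligned)
  20..24  x  (4B, 4-aligned)
  24..25  state  (1B, 1-aligned)
  25..32  -- padding (7B)
  32..40  vx  (8B, 8-aligned)
  40..46  id  (6B, 2-aligned)
  46..48  -- padding (2B)
  48..56  team  (8B, 8-aligned)
  56..60  z  (4B, 4-aligned)
  60..64  y  (4B, 4-aligned)
  sizeof = 64, alignof = 8
packed(1) layout:
  0..8  cooldown  (8B, 1-aligned)
  8..16  target  (8B, 1-aligned)
  16..20  vy  (4B, 1-aligned)
  20..24  x  (4B, 1-aligned)
  24..25  state  (1B, 1-aligned)
  25..33  vx  (8B, 1-aligned)
  33..39  id  (6B, 1-aligned)
  39..47  team  (8B, 1-aligned)
  47..51  z  (4B, 1-aligned)
  51..55  y  (4B, 1-aligned)
  sizeof = 55, alignof = 1
64 − 55 = 9

9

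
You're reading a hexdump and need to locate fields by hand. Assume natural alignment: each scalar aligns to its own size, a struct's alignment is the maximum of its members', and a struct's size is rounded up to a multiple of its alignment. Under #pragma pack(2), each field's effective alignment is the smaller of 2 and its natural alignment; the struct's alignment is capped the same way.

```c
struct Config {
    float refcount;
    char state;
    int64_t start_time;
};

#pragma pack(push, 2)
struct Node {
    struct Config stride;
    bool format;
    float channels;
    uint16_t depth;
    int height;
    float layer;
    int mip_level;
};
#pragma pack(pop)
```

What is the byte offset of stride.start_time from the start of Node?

Config: 0..4  refcount  (4B, 4-aligned); 4..5  state  (1B, 1-aligned); 5..8  -- padding (3B); 8..16  start_time  (8B, 8-aligned); sizeof = 16, alignof = 8
0..16  stride  (16B, 2-aligned)
within Config: start_time at 8
0 + 8 = 8

8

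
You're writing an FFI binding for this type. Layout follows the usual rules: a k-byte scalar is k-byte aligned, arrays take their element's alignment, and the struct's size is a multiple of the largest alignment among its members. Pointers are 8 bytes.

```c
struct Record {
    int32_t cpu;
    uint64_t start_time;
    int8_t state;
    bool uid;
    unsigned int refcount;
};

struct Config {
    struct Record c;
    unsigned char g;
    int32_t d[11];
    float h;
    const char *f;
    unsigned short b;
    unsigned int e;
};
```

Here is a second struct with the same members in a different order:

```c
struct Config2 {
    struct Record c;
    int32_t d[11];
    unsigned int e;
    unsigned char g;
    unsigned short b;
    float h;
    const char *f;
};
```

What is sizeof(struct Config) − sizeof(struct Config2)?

Record: 0..4  cpu  (4B, 4-aligned); 4..8  -- padding (4B); 8..16  start_time  (8B, 8-aligned); 16..17  state  (1B, 1-aligned); 17..18  uid  (1B, 1-aligned); 18..20  -- padding (2B); 20..24  refcount  (4B, 4-aligned); sizeof = 24, alignof = 8
0..24  c  (24B, 8-aligned)
24..25  g  (1B, 1-aligned)
25..28  -- padding (3B)
28..72  d  (44B, 4-aligned)
72..76  h  (4B, 4-aligned)
76..80  -- padding (4B)
80..88  f  (8B, 8-aligned)
88..90  b  (2B, 2-aligned)
90..92  -- padding (2B)
92..96  e  (4B, 4-aligned)
sizeof = 96, alignof = 8
— Config2 —
0..24  c  (24B, 8-aligned)
24..68  d  (44B, 4-aligned)
68..72  e  (4B, 4-aligned)
72..73  g  (1B, 1-aligned)
73..74  -- padding (1B)
74..76  b  (2B, 2-aligned)
76..80  h  (4B, 4-aligned)
80..88  f  (8B, 8-aligned)
sizeof = 88, alignof = 8
96 − 88 = 8

8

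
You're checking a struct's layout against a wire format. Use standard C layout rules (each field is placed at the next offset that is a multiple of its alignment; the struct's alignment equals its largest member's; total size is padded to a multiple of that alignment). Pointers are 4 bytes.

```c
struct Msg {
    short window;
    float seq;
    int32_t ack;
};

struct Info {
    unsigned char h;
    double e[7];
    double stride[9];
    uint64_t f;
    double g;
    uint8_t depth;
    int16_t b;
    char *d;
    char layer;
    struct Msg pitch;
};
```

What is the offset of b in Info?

154

Msg: window at 0 (size 2, align 2) → ends 2; pad 2 to align 4 for seq; seq at 4 (size 4, align 4) → ends 8; ack at 8 (size 4, align 4) → ends 12; total 12 bytes, alignment 4
h at 0 (size 1, align 1) → ends 1
pad 7 to align 8 for e
e at 8 (size 56, align 8) → ends 64
stride at 64 (size 72, align 8) → ends 136
f at 136 (size 8, align 8) → ends 144
g at 144 (size 8, align 8) → ends 152
depth at 152 (size 1, align 1) → ends 153
pad 1 to align 2 for b
b at 154 (size 2, align 2) → ends 156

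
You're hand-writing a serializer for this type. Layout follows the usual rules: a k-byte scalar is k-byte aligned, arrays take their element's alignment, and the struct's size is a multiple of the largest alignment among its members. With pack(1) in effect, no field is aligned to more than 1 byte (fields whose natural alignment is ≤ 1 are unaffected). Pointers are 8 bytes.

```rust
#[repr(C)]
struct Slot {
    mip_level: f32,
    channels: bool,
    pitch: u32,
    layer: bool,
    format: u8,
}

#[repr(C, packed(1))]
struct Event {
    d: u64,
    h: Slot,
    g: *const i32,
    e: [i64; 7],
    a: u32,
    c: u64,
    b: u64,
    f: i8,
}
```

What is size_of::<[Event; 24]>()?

Slot: 0..4  mip_level  (4B, 4-aligned); 4..5  channels  (1B, 1-aligned); 5..8  -- padding (3B); 8..12  pitch  (4B, 4-aligned); 12..13  layer  (1B, 1-aligned); 13..14  format  (1B, 1-aligned); 14..16  -- tail padding (2B); sizeof = 16, alignof = 4
0..8  d  (8B, 1-aligned)
8..24  h  (16B, 1-aligned)
24..32  g  (8B, 1-aligned)
32..88  e  (56B, 1-aligned)
88..92  a  (4B, 1-aligned)
92..100  c  (8B, 1-aligned)
100..108  b  (8B, 1-aligned)
108..109  f  (1B, 1-aligned)
sizeof = 109, alignof = 1
array of 24: 24 × 109 = 2616

2616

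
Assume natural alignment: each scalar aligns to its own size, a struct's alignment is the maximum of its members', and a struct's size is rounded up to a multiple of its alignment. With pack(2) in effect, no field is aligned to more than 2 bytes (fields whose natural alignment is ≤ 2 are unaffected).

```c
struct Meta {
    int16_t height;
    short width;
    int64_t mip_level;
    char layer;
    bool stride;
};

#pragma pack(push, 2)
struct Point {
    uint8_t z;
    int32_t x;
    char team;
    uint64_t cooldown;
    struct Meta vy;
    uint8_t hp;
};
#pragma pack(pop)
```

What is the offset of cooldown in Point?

Meta: 0..2  height  (2B, 2-aligned); 2..4  width  (2B, 2-aligned); 4..8  -- padding (4B); 8..16  mip_level  (8B, 8-aligned); 16..17  layer  (1B, 1-aligned); 17..18  stride  (1B, 1-aligned); 18..24  -- tail padding (6B); sizeof = 24, alignof = 8
0..1  z  (1B, 1-aligned)
1..2  -- padding (1B)
2..6  x  (4B, 2-aligned)
6..7  team  (1B, 1-aligned)
7..8  -- padding (1B)
8..16  cooldown  (8B, 2-aligned)

8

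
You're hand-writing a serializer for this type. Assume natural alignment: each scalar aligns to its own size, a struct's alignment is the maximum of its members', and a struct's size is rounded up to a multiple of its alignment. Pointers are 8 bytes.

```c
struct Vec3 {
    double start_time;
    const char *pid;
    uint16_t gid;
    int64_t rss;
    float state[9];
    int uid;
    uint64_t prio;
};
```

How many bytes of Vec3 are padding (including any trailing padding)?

@0: start_time [8B, align 8] → 8
@8: pid [8B, align 8] → 16
@16: gid [2B, align 2] → 18
+6 pad (align 8)
@24: rss [8B, align 8] → 32
@32: state [36B, align 4] → 68
@68: uid [4B, align 4] → 72
@72: prio [8B, align 8] → 80
size 80, align 8
data bytes 74, size 80 → padding 6

6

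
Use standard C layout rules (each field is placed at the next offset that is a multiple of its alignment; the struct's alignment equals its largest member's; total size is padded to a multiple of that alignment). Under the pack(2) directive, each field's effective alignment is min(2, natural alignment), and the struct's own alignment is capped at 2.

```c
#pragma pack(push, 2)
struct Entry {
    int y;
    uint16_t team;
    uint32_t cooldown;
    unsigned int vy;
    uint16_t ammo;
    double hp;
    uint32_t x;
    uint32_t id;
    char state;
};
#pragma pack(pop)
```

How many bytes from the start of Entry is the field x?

0..4  y  (4B, 2-aligned)
4..6  team  (2B, 2-aligned)
6..10  cooldown  (4B, 2-aligned)
10..14  vy  (4B, 2-aligned)
14..16  ammo  (2B, 2-aligned)
16..24  hp  (8B, 2-aligned)
24..28  x  (4B, 2-aligned)

24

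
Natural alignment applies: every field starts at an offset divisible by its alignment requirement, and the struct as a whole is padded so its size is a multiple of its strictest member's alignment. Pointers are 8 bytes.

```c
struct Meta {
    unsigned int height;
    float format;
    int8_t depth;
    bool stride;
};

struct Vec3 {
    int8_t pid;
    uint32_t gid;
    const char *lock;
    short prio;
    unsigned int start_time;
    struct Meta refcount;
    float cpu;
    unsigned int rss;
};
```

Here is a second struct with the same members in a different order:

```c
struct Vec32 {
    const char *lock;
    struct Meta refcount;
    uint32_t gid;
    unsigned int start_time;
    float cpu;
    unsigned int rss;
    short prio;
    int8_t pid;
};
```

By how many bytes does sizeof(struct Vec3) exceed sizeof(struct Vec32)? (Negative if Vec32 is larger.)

8

Meta: 0..4  height  (4B, 4-aligned); 4..8  format  (4B, 4-aligned); 8..9  depth  (1B, 1-aligned); 9..10  stride  (1B, 1-aligned); 10..12  -- tail padding (2B); sizeof = 12, alignof = 4
0..1  pid  (1B, 1-aligned)
1..4  -- padding (3B)
4..8  gid  (4B, 4-aligned)
8..16  lock  (8B, 8-aligned)
16..18  prio  (2B, 2-aligned)
18..20  -- padding (2B)
20..24  start_time  (4B, 4-aligned)
24..36  refcount  (12B, 4-aligned)
36..40  cpu  (4B, 4-aligned)
40..44  rss  (4B, 4-aligned)
44..48  -- tail padding (4B)
sizeof = 48, alignof = 8
— Vec32 —
0..8  lock  (8B, 8-aligned)
8..20  refcount  (12B, 4-aligned)
20..24  gid  (4B, 4-aligned)
24..28  start_time  (4B, 4-aligned)
28..32  cpu  (4B, 4-aligned)
32..36  rss  (4B, 4-aligned)
36..38  prio  (2B, 2-aligned)
38..39  pid  (1B, 1-aligned)
39..40  -- tail padding (1B)
sizeof = 40, alignof = 8
48 − 40 = 8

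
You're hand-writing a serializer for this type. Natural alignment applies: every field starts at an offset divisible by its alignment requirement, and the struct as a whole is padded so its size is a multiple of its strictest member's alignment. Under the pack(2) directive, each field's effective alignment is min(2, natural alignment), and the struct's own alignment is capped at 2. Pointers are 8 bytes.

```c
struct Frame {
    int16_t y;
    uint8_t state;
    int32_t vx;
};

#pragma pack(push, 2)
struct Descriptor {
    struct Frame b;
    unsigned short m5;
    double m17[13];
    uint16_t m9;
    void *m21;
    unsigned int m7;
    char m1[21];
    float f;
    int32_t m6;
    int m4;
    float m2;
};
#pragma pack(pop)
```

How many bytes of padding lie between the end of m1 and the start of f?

Frame: @0: y [2B, align 2] → 2; @2: state [1B, align 1] → 3; +1 pad (align 4); @4: vx [4B, align 4] → 8; size 8, align 4
@0: b [8B, align 2] → 8
@8: m5 [2B, align 2] → 10
@10: m17 [104B, align 2] → 114
@114: m9 [2B, align 2] → 116
@116: m21 [8B, align 2] → 124
@124: m7 [4B, align 2] → 128
@128: m1 [21B, align 1] → 149
+1 pad (align 2)
@150: f [4B, align 2] → 154

1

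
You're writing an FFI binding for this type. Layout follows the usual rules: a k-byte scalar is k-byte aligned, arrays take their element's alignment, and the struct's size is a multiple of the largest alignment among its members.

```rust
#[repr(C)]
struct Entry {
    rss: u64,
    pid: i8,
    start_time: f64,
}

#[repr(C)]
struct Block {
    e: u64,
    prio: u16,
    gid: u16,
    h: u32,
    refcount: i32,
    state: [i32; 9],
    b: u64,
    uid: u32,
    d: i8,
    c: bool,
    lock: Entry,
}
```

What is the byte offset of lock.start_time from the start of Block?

Entry: rss at 0 (size 8, align 8) → ends 8; pid at 8 (size 1, align 1) → ends 9; pad 7 to align 8 for start_time; start_time at 16 (size 8, align 8) → ends 24; total 24 bytes, alignment 8
e at 0 (size 8, align 8) → ends 8
prio at 8 (size 2, align 2) → ends 10
gid at 10 (size 2, align 2) → ends 12
h at 12 (size 4, align 4) → ends 16
refcount at 16 (size 4, align 4) → ends 20
state at 20 (size 36, align 4) → ends 56
b at 56 (size 8, align 8) → ends 64
uid at 64 (size 4, align 4) → ends 68
d at 68 (size 1, align 1) → ends 69
c at 69 (size 1, align 1) → ends 70
pad 2 to align 8 for lock
lock at 72 (size 24, align 8) → ends 96
within Entry: start_time at 16
72 + 16 = 88

88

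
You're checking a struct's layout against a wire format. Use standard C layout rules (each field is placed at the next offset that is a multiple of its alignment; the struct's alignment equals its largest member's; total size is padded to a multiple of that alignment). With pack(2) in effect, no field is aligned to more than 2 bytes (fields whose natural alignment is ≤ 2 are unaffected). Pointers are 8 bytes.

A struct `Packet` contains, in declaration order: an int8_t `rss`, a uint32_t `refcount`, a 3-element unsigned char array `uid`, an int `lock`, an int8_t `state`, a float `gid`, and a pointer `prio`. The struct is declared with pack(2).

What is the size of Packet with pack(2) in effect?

28

0..1  rss  (1B, 1-aligned)
1..2  -- padding (1B)
2..6  refcount  (4B, 2-aligned)
6..9  uid  (3B, 1-aligned)
9..10  -- padding (1B)
10..14  lock  (4B, 2-aligned)
14..15  state  (1B, 1-aligned)
15..16  -- padding (1B)
16..20  gid  (4B, 2-aligned)
20..28  prio  (8B, 2-aligned)
sizeof = 28, alignof = 2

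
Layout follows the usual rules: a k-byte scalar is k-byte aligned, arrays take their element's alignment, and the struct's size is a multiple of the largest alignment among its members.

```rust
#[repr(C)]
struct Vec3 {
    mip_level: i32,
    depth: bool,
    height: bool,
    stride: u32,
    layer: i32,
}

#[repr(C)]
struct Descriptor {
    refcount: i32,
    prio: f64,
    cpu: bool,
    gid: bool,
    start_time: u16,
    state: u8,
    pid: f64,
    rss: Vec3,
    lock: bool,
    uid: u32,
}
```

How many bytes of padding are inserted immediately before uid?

Vec3: @0: mip_level [4B, align 4] → 4; @4: depth [1B, align 1] → 5; @5: height [1B, align 1] → 6; +2 pad (align 4); @8: stride [4B, align 4] → 12; @12: layer [4B, align 4] → 16; size 16, align 4
@0: refcount [4B, align 4] → 4
+4 pad (align 8)
@8: prio [8B, align 8] → 16
@16: cpu [1B, align 1] → 17
@17: gid [1B, align 1] → 18
@18: start_time [2B, align 2] → 20
@20: state [1B, align 1] → 21
+3 pad (align 8)
@24: pid [8B, align 8] → 32
@32: rss [16B, align 4] → 48
@48: lock [1B, align 1] → 49
+3 pad (align 4)
@52: uid [4B, align 4] → 56

3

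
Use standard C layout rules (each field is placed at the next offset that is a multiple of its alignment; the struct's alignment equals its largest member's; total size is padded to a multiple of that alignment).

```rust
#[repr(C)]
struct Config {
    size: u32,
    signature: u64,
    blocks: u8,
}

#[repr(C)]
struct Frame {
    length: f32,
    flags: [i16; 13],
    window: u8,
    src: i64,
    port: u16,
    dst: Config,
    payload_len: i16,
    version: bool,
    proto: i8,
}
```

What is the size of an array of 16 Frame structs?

Config: @0: size [4B, align 4] → 4; +4 pad (align 8); @8: signature [8B, align 8] → 16; @16: blocks [1B, align 1] → 17; +7 tail pad (align 8); size 24, align 8
@0: length [4B, align 4] → 4
@4: flags [26B, align 2] → 30
@30: window [1B, align 1] → 31
+1 pad (align 8)
@32: src [8B, align 8] → 40
@40: port [2B, align 2] → 42
+6 pad (align 8)
@48: dst [24B, align 8] → 72
@72: payload_len [2B, align 2] → 74
@74: version [1B, align 1] → 75
@75: proto [1B, align 1] → 76
+4 tail pad (align 8)
size 80, align 8
array of 16: 16 × 80 = 1280

1280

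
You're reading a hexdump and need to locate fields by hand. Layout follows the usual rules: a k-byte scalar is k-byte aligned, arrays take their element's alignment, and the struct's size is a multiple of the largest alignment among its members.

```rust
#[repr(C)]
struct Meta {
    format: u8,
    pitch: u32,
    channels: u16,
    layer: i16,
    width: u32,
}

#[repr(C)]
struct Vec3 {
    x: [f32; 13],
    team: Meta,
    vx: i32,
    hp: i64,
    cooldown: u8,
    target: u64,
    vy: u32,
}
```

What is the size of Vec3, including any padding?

104

Meta: 0..1  format  (1B, 1-aligned); 1..4  -- padding (3B); 4..8  pitch  (4B, 4-aligned); 8..10  channels  (2B, 2-aligned); 10..12  layer  (2B, 2-aligned); 12..16  width  (4B, 4-aligned); sizeof = 16, alignof = 4
0..52  x  (52B, 4-aligned)
52..68  team  (16B, 4-aligned)
68..72  vx  (4B, 4-aligned)
72..80  hp  (8B, 8-aligned)
80..81  cooldown  (1B, 1-aligned)
81..88  -- padding (7B)
88..96  target  (8B, 8-aligned)
96..100  vy  (4B, 4-aligned)
100..104  -- tail padding (4B)
sizeof = 104, alignof = 8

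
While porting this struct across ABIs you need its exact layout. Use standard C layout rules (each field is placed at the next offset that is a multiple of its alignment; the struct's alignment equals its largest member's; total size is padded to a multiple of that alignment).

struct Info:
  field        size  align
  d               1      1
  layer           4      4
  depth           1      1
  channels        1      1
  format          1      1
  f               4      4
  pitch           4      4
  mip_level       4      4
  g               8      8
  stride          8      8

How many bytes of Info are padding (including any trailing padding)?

0..1  d  (1B, 1-aligned)
1..4  -- padding (3B)
4..8  layer  (4B, 4-aligned)
8..9  depth  (1B, 1-aligned)
9..10  channels  (1B, 1-aligned)
10..11  format  (1B, 1-aligned)
11..12  -- padding (1B)
12..16  f  (4B, 4-aligned)
16..20  pitch  (4B, 4-aligned)
20..24  mip_level  (4B, 4-aligned)
24..32  g  (8B, 8-aligned)
32..40  stride  (8B, 8-aligned)
sizeof = 40, alignof = 8
data bytes 36, size 40 → padding 4

4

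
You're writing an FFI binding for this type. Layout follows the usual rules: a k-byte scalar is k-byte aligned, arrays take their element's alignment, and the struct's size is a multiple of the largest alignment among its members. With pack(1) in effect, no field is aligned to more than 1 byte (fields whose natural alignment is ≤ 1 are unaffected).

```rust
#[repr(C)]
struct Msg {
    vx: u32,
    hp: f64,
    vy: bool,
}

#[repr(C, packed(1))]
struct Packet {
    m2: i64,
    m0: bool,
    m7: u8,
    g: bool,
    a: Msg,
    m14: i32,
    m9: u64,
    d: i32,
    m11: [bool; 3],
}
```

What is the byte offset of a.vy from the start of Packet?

27

Msg: vx at 0 (size 4, align 4) → ends 4; pad 4 to align 8 for hp; hp at 8 (size 8, align 8) → ends 16; vy at 16 (size 1, align 1) → ends 17; tail pad 7 to reach multiple of 8; total 24 bytes, alignment 8
m2 at 0 (size 8, align 1) → ends 8
m0 at 8 (size 1, align 1) → ends 9
m7 at 9 (size 1, align 1) → ends 10
g at 10 (size 1, align 1) → ends 11
a at 11 (size 24, align 1) → ends 35
within Msg: vy at 16
11 + 16 = 27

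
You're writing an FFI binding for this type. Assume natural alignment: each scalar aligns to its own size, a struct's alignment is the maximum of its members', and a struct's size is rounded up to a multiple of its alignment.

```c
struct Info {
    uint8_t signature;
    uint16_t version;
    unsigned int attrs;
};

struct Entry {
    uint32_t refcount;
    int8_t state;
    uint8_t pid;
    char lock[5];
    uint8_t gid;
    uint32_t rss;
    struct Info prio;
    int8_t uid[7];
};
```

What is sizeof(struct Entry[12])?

Info: 0..1  signature  (1B, 1-aligned); 1..2  -- padding (1B); 2..4  version  (2B, 2-aligned); 4..8  attrs  (4B, 4-aligned); sizeof = 8, alignof = 4
0..4  refcount  (4B, 4-aligned)
4..5  state  (1B, 1-aligned)
5..6  pid  (1B, 1-aligned)
6..11  lock  (5B, 1-aligned)
11..12  gid  (1B, 1-aligned)
12..16  rss  (4B, 4-aligned)
16..24  prio  (8B, 4-aligned)
24..31  uid  (7B, 1-aligned)
31..32  -- tail padding (1B)
sizeof = 32, alignof = 4
array of 12: 12 × 32 = 384

384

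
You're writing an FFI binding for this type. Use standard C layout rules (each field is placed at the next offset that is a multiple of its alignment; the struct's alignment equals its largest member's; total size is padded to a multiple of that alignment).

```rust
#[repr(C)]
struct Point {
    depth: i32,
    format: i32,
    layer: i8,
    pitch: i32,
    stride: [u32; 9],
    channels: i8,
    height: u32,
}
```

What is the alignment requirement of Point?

member alignments: depth=4, format=4, layer=1, pitch=4, stride=4, channels=1, height=4
max = 4

4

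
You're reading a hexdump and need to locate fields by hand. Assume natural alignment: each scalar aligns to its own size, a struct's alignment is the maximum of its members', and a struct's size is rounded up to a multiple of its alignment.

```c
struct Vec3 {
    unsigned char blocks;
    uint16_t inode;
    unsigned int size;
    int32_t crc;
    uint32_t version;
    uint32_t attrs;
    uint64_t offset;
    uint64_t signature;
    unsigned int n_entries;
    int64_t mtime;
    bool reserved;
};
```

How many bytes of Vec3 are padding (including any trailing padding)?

0..1  blocks  (1B, 1-aligned)
1..2  -- padding (1B)
2..4  inode  (2B, 2-aligned)
4..8  size  (4B, 4-aligned)
8..12  crc  (4B, 4-aligned)
12..16  version  (4B, 4-aligned)
16..20  attrs  (4B, 4-aligned)
20..24  -- padding (4B)
24..32  offset  (8B, 8-aligned)
32..40  signature  (8B, 8-aligned)
40..44  n_entries  (4B, 4-aligned)
44..48  -- padding (4B)
48..56  mtime  (8B, 8-aligned)
56..57  reserved  (1B, 1-aligned)
57..64  -- tail padding (7B)
sizeof = 64, alignof = 8
data bytes 48, size 64 → padding 16

16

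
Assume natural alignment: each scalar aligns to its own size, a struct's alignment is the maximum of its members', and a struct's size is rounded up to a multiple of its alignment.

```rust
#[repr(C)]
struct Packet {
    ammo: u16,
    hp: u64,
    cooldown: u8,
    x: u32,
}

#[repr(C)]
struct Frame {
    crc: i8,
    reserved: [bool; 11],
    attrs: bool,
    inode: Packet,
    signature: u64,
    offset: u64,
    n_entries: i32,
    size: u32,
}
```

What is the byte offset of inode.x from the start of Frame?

36

Packet: ammo at 0 (size 2, align 2) → ends 2; pad 6 to align 8 for hp; hp at 8 (size 8, align 8) → ends 16; cooldown at 16 (size 1, align 1) → ends 17; pad 3 to align 4 for x; x at 20 (size 4, align 4) → ends 24; total 24 bytes, alignment 8
crc at 0 (size 1, align 1) → ends 1
reserved at 1 (size 11, align 1) → ends 12
attrs at 12 (size 1, align 1) → ends 13
pad 3 to align 8 for inode
inode at 16 (size 24, align 8) → ends 40
within Packet: x at 20
16 + 20 = 36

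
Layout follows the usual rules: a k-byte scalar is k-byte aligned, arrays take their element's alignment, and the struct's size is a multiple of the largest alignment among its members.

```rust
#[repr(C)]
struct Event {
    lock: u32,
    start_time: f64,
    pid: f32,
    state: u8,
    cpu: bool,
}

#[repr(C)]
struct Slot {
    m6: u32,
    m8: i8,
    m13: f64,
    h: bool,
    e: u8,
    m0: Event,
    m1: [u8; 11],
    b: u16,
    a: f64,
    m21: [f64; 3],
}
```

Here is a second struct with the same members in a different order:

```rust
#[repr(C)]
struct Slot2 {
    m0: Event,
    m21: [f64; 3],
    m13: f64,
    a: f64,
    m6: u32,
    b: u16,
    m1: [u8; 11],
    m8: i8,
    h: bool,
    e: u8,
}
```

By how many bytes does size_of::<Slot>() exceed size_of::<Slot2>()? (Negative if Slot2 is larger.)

Event: @0: lock [4B, align 4] → 4; +4 pad (align 8); @8: start_time [8B, align 8] → 16; @16: pid [4B, align 4] → 20; @20: state [1B, align 1] → 21; @21: cpu [1B, align 1] → 22; +2 tail pad (align 8); size 24, align 8
@0: m6 [4B, align 4] → 4
@4: m8 [1B, align 1] → 5
+3 pad (align 8)
@8: m13 [8B, align 8] → 16
@16: h [1B, align 1] → 17
@17: e [1B, align 1] → 18
+6 pad (align 8)
@24: m0 [24B, align 8] → 48
@48: m1 [11B, align 1] → 59
+1 pad (align 2)
@60: b [2B, align 2] → 62
+2 pad (align 8)
@64: a [8B, align 8] → 72
@72: m21 [24B, align 8] → 96
size 96, align 8
— Slot2 —
@0: m0 [24B, align 8] → 24
@24: m21 [24B, align 8] → 48
@48: m13 [8B, align 8] → 56
@56: a [8B, align 8] → 64
@64: m6 [4B, align 4] → 68
@68: b [2B, align 2] → 70
@70: m1 [11B, align 1] → 81
@81: m8 [1B, align 1] → 82
@82: h [1B, align 1] → 83
@83: e [1B, align 1] → 84
+4 tail pad (align 8)
size 88, align 8
96 − 88 = 8

8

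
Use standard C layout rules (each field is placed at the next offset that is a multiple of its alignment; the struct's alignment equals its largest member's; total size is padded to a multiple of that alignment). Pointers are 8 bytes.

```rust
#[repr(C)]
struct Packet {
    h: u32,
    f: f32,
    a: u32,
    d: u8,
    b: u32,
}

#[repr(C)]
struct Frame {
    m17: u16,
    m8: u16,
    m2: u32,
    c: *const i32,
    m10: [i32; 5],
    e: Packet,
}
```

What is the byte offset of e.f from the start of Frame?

40

Packet: 0..4  h  (4B, 4-aligned); 4..8  f  (4B, 4-aligned); 8..12  a  (4B, 4-aligned); 12..13  d  (1B, 1-aligned); 13..16  -- padding (3B); 16..20  b  (4B, 4-aligned); sizeof = 20, alignof = 4
0..2  m17  (2B, 2-aligned)
2..4  m8  (2B, 2-aligned)
4..8  m2  (4B, 4-aligned)
8..16  c  (8B, 8-aligned)
16..36  m10  (20B, 4-aligned)
36..56  e  (20B, 4-aligned)
within Packet: f at 4
36 + 4 = 40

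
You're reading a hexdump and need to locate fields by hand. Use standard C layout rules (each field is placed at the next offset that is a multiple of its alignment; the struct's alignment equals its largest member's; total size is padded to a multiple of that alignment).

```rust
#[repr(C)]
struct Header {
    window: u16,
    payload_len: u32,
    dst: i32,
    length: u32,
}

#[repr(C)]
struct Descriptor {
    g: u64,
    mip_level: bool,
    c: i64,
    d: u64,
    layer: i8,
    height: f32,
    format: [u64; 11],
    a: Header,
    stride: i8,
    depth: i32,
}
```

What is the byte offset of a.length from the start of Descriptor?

Header: 0..2  window  (2B, 2-aligned); 2..4  -- padding (2B); 4..8  payload_len  (4B, 4-aligned); 8..12  dst  (4B, 4-aligned); 12..16  length  (4B, 4-aligned); sizeof = 16, alignof = 4
0..8  g  (8B, 8-aligned)
8..9  mip_level  (1B, 1-aligned)
9..16  -- padding (7B)
16..24  c  (8B, 8-aligned)
24..32  d  (8B, 8-aligned)
32..33  layer  (1B, 1-aligned)
33..36  -- padding (3B)
36..40  height  (4B, 4-aligned)
40..128  format  (88B, 8-aligned)
128..144  a  (16B, 4-aligned)
within Header: length at 12
128 + 12 = 140

140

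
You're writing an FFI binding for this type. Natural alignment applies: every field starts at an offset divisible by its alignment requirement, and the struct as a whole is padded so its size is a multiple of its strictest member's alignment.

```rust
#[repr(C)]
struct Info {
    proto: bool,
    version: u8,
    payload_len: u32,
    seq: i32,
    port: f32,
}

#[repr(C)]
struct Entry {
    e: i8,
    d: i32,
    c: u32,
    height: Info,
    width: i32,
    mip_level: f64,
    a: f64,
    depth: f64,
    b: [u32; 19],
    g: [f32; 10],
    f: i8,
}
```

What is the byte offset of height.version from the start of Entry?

Info: @0: proto [1B, align 1] → 1; @1: version [1B, align 1] → 2; +2 pad (align 4); @4: payload_len [4B, align 4] → 8; @8: seq [4B, align 4] → 12; @12: port [4B, align 4] → 16; size 16, align 4
@0: e [1B, align 1] → 1
+3 pad (align 4)
@4: d [4B, align 4] → 8
@8: c [4B, align 4] → 12
@12: height [16B, align 4] → 28
within Info: version at 1
12 + 1 = 13

13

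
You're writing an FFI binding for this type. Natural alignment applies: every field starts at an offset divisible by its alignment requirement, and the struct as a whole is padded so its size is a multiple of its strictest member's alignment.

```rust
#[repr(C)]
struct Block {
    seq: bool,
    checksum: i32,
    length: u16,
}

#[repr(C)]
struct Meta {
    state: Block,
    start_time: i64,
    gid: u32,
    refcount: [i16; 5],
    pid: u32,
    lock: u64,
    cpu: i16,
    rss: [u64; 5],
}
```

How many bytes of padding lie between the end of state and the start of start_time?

Block: seq at 0 (size 1, align 1) → ends 1; pad 3 to align 4 for checksum; checksum at 4 (size 4, align 4) → ends 8; length at 8 (size 2, align 2) → ends 10; tail pad 2 to reach multiple of 4; total 12 bytes, alignment 4
state at 0 (size 12, align 4) → ends 12
pad 4 to align 8 for start_time
start_time at 16 (size 8, align 8) → ends 24

4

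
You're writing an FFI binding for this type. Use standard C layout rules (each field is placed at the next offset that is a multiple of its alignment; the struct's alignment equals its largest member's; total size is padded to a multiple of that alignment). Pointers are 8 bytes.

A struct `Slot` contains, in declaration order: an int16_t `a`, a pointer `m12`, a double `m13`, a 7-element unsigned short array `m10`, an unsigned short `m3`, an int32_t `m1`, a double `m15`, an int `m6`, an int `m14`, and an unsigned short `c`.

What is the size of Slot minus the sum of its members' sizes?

16

@0: a [2B, align 2] → 2
+6 pad (align 8)
@8: m12 [8B, align 8] → 16
@16: m13 [8B, align 8] → 24
@24: m10 [14B, align 2] → 38
@38: m3 [2B, align 2] → 40
@40: m1 [4B, align 4] → 44
+4 pad (align 8)
@48: m15 [8B, align 8] → 56
@56: m6 [4B, align 4] → 60
@60: m14 [4B, align 4] → 64
@64: c [2B, align 2] → 66
+6 tail pad (align 8)
size 72, align 8
data bytes 56, size 72 → padding 16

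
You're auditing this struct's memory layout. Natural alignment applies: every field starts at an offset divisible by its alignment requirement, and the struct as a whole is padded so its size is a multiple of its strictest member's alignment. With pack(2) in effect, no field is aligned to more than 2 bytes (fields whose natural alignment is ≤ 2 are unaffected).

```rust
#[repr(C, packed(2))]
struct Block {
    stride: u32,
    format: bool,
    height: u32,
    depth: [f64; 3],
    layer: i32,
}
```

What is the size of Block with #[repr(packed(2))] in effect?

38

@0: stride [4B, align 2] → 4
@4: format [1B, align 1] → 5
+1 pad (align 2)
@6: height [4B, align 2] → 10
@10: depth [24B, align 2] → 34
@34: layer [4B, align 2] → 38
size 38, align 2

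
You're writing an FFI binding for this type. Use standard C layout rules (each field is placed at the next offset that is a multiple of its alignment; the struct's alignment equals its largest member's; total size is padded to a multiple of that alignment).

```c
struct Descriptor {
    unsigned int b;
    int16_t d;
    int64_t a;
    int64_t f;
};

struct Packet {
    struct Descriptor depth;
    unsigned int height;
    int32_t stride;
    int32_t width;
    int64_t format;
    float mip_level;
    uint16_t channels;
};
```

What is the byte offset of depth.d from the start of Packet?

4

Descriptor: 0..4  b  (4B, 4-aligned); 4..6  d  (2B, 2-aligned); 6..8  -- padding (2B); 8..16  a  (8B, 8-aligned); 16..24  f  (8B, 8-aligned); sizeof = 24, alignof = 8
0..24  depth  (24B, 8-aligned)
within Descriptor: d at 4
0 + 4 = 4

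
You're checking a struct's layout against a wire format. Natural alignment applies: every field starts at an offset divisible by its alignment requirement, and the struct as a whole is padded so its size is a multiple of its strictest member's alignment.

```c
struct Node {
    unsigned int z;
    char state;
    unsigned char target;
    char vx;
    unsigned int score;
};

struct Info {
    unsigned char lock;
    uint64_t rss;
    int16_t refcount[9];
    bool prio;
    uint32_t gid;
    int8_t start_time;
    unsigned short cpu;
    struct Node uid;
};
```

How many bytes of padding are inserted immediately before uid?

Node: z at 0 (size 4, align 4) → ends 4; state at 4 (size 1, align 1) → ends 5; target at 5 (size 1, align 1) → ends 6; vx at 6 (size 1, align 1) → ends 7; pad 1 to align 4 for score; score at 8 (size 4, align 4) → ends 12; total 12 bytes, alignment 4
lock at 0 (size 1, align 1) → ends 1
pad 7 to align 8 for rss
rss at 8 (size 8, align 8) → ends 16
refcount at 16 (size 18, align 2) → ends 34
prio at 34 (size 1, align 1) → ends 35
pad 1 to align 4 for gid
gid at 36 (size 4, align 4) → ends 40
start_time at 40 (size 1, align 1) → ends 41
pad 1 to align 2 for cpu
cpu at 42 (size 2, align 2) → ends 44
uid at 44 (size 12, align 4) → ends 56

0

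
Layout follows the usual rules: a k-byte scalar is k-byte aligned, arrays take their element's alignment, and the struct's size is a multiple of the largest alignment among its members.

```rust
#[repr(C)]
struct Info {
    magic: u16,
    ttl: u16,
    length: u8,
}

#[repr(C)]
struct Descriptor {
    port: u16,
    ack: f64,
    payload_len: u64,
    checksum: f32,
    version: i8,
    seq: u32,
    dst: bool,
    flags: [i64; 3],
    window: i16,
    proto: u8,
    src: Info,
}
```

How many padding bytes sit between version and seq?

Info: @0: magic [2B, align 2] → 2; @2: ttl [2B, align 2] → 4; @4: length [1B, align 1] → 5; +1 tail pad (align 2); size 6, align 2
@0: port [2B, align 2] → 2
+6 pad (align 8)
@8: ack [8B, align 8] → 16
@16: payload_len [8B, align 8] → 24
@24: checksum [4B, align 4] → 28
@28: version [1B, align 1] → 29
+3 pad (align 4)
@32: seq [4B, align 4] → 36

3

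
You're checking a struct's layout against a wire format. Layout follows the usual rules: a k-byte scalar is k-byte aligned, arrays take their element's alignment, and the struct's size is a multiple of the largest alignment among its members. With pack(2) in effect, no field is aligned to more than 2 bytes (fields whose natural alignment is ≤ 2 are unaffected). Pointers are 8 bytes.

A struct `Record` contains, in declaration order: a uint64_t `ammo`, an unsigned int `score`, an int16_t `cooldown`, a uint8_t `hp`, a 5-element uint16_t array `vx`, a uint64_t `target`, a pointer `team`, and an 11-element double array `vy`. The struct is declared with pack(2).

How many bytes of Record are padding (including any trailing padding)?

1

ammo at 0 (size 8, align 2) → ends 8
score at 8 (size 4, align 2) → ends 12
cooldown at 12 (size 2, align 2) → ends 14
hp at 14 (size 1, align 1) → ends 15
pad 1 to align 2 for vx
vx at 16 (size 10, align 2) → ends 26
target at 26 (size 8, align 2) → ends 34
team at 34 (size 8, align 2) → ends 42
vy at 42 (size 88, align 2) → ends 130
total 130 bytes, alignment 2
data bytes 129, size 130 → padding 1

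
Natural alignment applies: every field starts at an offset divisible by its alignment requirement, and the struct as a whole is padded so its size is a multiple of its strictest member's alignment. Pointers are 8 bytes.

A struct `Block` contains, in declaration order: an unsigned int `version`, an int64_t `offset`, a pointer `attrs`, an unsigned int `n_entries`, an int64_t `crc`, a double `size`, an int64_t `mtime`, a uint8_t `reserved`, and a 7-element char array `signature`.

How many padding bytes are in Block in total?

8

version at 0 (size 4, align 4) → ends 4
pad 4 to align 8 for offset
offset at 8 (size 8, align 8) → ends 16
attrs at 16 (size 8, align 8) → ends 24
n_entries at 24 (size 4, align 4) → ends 28
pad 4 to align 8 for crc
crc at 32 (size 8, align 8) → ends 40
size at 40 (size 8, align 8) → ends 48
mtime at 48 (size 8, align 8) → ends 56
reserved at 56 (size 1, align 1) → ends 57
signature at 57 (size 7, align 1) → ends 64
total 64 bytes, alignment 8
data bytes 56, size 64 → padding 8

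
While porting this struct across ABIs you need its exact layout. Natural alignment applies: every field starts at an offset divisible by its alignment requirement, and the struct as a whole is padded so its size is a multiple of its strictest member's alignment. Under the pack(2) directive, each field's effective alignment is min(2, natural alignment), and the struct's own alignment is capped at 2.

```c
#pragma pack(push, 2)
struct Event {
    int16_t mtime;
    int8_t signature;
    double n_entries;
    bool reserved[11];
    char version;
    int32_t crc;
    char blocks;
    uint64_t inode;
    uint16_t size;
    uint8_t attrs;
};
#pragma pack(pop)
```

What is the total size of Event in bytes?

42 bytes

0..2  mtime  (2B, 2-aligned)
2..3  signature  (1B, 1-aligned)
3..4  -- padding (1B)
4..12  n_entries  (8B, 2-aligned)
12..23  reserved  (11B, 1-aligned)
23..24  version  (1B, 1-aligned)
24..28  crc  (4B, 2-aligned)
28..29  blocks  (1B, 1-aligned)
29..30  -- padding (1B)
30..38  inode  (8B, 2-aligned)
38..40  size  (2B, 2-aligned)
40..41  attrs  (1B, 1-aligned)
41..42  -- tail padding (1B)
sizeof = 42, alignof = 2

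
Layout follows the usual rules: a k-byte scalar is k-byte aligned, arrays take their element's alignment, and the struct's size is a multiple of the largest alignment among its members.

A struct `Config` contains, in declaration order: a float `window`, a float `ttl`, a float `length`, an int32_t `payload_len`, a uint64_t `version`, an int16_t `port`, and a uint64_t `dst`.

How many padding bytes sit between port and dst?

6

0..4  window  (4B, 4-aligned)
4..8  ttl  (4B, 4-aligned)
8..12  length  (4B, 4-aligned)
12..16  payload_len  (4B, 4-aligned)
16..24  version  (8B, 8-aligned)
24..26  port  (2B, 2-aligned)
26..32  -- padding (6B)
32..40  dst  (8B, 8-aligned)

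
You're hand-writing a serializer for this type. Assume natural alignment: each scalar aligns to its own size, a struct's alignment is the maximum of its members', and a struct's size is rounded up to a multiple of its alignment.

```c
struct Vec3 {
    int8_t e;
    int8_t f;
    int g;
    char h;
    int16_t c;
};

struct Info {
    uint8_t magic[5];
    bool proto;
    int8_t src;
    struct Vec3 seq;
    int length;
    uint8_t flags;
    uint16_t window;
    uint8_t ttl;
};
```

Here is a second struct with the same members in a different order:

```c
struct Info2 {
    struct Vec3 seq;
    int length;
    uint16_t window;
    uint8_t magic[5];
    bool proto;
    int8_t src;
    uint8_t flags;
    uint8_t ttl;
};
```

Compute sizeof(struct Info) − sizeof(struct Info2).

Vec3: e at 0 (size 1, align 1) → ends 1; f at 1 (size 1, align 1) → ends 2; pad 2 to align 4 for g; g at 4 (size 4, align 4) → ends 8; h at 8 (size 1, align 1) → ends 9; pad 1 to align 2 for c; c at 10 (size 2, align 2) → ends 12; total 12 bytes, alignment 4
magic at 0 (size 5, align 1) → ends 5
proto at 5 (size 1, align 1) → ends 6
src at 6 (size 1, align 1) → ends 7
pad 1 to align 4 for seq
seq at 8 (size 12, align 4) → ends 20
length at 20 (size 4, align 4) → ends 24
flags at 24 (size 1, align 1) → ends 25
pad 1 to align 2 for window
window at 26 (size 2, align 2) → ends 28
ttl at 28 (size 1, align 1) → ends 29
tail pad 3 to reach multiple of 4
total 32 bytes, alignment 4
— Info2 —
seq at 0 (size 12, align 4) → ends 12
length at 12 (size 4, align 4) → ends 16
window at 16 (size 2, align 2) → ends 18
magic at 18 (size 5, align 1) → ends 23
proto at 23 (size 1, align 1) → ends 24
src at 24 (size 1, align 1) → ends 25
flags at 25 (size 1, align 1) → ends 26
ttl at 26 (size 1, align 1) → ends 27
tail pad 1 to reach multiple of 4
total 28 bytes, alignment 4
32 − 28 = 4

4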